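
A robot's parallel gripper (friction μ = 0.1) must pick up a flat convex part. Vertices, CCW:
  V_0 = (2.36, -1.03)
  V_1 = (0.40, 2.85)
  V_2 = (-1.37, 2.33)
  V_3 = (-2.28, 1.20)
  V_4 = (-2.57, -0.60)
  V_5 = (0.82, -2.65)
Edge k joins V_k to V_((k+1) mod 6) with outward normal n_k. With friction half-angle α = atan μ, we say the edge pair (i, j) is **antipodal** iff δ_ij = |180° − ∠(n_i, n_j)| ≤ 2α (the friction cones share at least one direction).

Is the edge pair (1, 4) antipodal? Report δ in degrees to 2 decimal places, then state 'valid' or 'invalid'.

δ = 47.53°, invalid

α = atan 0.1 = 5.71°;  2α = 11.42°
edge 1: e_1 = (-1.77, -0.52);  n_1 = (-0.2819, +0.9595)
edge 4: e_4 = (+3.39, -2.05);  n_4 = (-0.5175, -0.8557)
∠(n_1, n_4) = 132.47°
δ = |180° − 132.47°| = 47.53°
47.53° > 2α = 11.42°  →  invalid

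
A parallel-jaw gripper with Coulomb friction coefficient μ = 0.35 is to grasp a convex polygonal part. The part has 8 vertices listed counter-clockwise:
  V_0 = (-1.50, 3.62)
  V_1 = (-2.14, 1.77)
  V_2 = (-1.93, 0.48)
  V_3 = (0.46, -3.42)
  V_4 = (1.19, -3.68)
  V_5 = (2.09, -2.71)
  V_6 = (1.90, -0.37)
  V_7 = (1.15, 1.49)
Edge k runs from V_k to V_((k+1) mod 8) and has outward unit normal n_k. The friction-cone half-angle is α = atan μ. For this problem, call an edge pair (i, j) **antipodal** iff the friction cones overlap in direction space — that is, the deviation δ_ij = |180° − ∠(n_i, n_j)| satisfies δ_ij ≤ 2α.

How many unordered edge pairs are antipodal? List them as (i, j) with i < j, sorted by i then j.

count = 8; pairs: (0,4), (0,5), (1,5), (1,6), (2,5), (2,6), (2,7), (3,7)

α = atan 0.35 = 19.29°;  2α = 38.58°
n_0 = (-0.9450, +0.3269)
n_1 = (-0.9870, -0.1607)
n_2 = (-0.8526, -0.5225)
n_3 = (-0.3355, -0.9420)
n_4 = (+0.7331, -0.6802)
n_5 = (+0.9967, +0.0809)
n_6 = (+0.9274, +0.3740)
n_7 = (+0.6265, +0.7794)
  (0,1): δ = 151.67°  ·
  (0,2): δ = 129.42°  ·
  (0,3): δ = 90.52°  ·
  (0,4): δ = 23.77°  ✓
  (0,5): δ = 23.72°  ✓
  (0,6): δ = 41.04°  ·
  (0,7): δ = 70.29°  ·
  (1,2): δ = 157.75°  ·
  (1,3): δ = 118.85°  ·
  (1,4): δ = 52.10°  ·
  (1,5): δ = 4.60°  ✓
  (1,6): δ = 12.71°  ✓
  (1,7): δ = 41.96°  ·
  (2,3): δ = 141.10°  ·
  (2,4): δ = 74.36°  ·
  (2,5): δ = 26.86°  ✓
  (2,6): δ = 9.54°  ✓
  (2,7): δ = 19.71°  ✓
  (3,4): δ = 113.25°  ·
  (3,5): δ = 65.75°  ·
  (3,6): δ = 48.44°  ·
  (3,7): δ = 19.19°  ✓
  (4,5): δ = 132.50°  ·
  (4,6): δ = 115.18°  ·
  (4,7): δ = 85.94°  ·
  (5,6): δ = 162.68°  ·
  (5,7): δ = 133.43°  ·
  (6,7): δ = 150.75°  ·
antipodal pairs: 8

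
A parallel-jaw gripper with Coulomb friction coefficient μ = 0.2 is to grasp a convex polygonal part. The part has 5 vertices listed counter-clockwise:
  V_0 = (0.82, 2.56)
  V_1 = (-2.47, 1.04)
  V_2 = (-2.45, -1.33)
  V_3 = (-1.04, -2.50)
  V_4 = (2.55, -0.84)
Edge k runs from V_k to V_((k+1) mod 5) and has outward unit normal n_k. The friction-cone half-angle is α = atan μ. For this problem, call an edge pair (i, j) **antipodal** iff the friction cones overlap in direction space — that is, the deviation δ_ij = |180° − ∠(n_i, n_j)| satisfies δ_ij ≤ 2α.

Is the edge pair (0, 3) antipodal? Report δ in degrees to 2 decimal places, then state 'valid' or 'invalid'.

α = atan 0.2 = 11.31°;  2α = 22.62°
edge 0: e_0 = (-3.29, -1.52);  n_0 = (-0.4194, +0.9078)
edge 3: e_3 = (+3.59, +1.66);  n_3 = (+0.4197, -0.9077)
∠(n_0, n_3) = 179.98°
δ = |180° − 179.98°| = 0.02°
0.02° ≤ 2α = 22.62°  →  valid

δ = 0.02°, valid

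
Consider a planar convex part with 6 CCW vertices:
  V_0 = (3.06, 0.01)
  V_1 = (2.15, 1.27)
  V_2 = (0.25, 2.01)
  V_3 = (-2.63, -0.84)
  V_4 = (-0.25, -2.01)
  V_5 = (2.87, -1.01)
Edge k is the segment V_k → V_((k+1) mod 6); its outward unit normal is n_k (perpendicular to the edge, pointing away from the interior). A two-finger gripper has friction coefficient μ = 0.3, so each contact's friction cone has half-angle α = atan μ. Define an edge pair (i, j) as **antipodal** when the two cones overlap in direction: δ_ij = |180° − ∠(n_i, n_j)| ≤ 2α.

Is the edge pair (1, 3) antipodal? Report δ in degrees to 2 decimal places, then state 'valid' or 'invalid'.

α = atan 0.3 = 16.70°;  2α = 33.40°
edge 1: e_1 = (-1.90, +0.74);  n_1 = (+0.3629, +0.9318)
edge 3: e_3 = (+2.38, -1.17);  n_3 = (-0.4412, -0.8974)
∠(n_1, n_3) = 175.10°
δ = |180° − 175.10°| = 4.90°
4.90° ≤ 2α = 33.40°  →  valid

δ = 4.90°, valid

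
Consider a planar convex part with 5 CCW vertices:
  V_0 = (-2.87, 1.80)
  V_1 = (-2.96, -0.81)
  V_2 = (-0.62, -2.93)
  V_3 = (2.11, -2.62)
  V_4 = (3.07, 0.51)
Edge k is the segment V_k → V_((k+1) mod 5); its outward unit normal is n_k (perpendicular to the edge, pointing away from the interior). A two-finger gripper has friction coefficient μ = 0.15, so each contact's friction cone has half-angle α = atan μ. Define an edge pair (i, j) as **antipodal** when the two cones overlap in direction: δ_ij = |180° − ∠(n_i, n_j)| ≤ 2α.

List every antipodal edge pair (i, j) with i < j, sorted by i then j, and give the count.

α = atan 0.15 = 8.53°;  2α = 17.06°
n_0 = (-0.9994, +0.0345)
n_1 = (-0.6714, -0.7411)
n_2 = (+0.1128, -0.9936)
n_3 = (+0.9560, -0.2932)
n_4 = (+0.2122, +0.9772)
  (0,1): δ = 130.20°  ·
  (0,2): δ = 81.55°  ·
  (0,3): δ = 15.08°  ✓
  (0,4): δ = 79.72°  ·
  (1,2): δ = 131.35°  ·
  (1,3): δ = 64.88°  ·
  (1,4): δ = 29.92°  ·
  (2,3): δ = 113.53°  ·
  (2,4): δ = 18.73°  ·
  (3,4): δ = 85.20°  ·
antipodal pairs: 1

count = 1; pairs: (0,3)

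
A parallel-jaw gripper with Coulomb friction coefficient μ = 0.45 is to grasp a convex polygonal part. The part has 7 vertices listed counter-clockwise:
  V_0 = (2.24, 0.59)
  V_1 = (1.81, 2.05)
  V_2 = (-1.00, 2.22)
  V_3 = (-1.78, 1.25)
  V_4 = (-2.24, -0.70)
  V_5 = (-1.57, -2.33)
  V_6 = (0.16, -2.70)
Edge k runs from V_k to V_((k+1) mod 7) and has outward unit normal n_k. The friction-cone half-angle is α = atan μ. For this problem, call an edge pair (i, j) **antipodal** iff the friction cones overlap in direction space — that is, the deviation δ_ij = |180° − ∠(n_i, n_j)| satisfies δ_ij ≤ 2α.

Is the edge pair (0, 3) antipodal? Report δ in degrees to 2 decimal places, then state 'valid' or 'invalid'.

α = atan 0.45 = 24.23°;  2α = 48.46°
edge 0: e_0 = (-0.43, +1.46);  n_0 = (+0.9593, +0.2825)
edge 3: e_3 = (-0.46, -1.95);  n_3 = (-0.9733, +0.2296)
∠(n_0, n_3) = 150.32°
δ = |180° − 150.32°| = 29.68°
29.68° ≤ 2α = 48.46°  →  valid

δ = 29.68°, valid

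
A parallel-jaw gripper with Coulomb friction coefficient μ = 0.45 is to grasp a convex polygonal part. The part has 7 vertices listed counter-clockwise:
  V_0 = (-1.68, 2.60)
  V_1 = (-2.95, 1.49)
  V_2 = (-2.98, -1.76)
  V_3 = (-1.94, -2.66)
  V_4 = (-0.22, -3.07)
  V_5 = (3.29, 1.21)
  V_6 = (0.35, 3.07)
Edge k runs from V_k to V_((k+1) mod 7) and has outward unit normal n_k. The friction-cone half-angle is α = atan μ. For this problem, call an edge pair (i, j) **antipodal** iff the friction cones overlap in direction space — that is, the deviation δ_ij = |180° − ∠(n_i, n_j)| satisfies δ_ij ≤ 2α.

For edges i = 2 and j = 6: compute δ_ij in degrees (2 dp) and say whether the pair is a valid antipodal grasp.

δ = 53.91°, invalid

α = atan 0.45 = 24.23°;  2α = 48.46°
edge 2: e_2 = (+1.04, -0.90);  n_2 = (-0.6544, -0.7562)
edge 6: e_6 = (-2.03, -0.47);  n_6 = (-0.2256, +0.9742)
∠(n_2, n_6) = 126.09°
δ = |180° − 126.09°| = 53.91°
53.91° > 2α = 48.46°  →  invalid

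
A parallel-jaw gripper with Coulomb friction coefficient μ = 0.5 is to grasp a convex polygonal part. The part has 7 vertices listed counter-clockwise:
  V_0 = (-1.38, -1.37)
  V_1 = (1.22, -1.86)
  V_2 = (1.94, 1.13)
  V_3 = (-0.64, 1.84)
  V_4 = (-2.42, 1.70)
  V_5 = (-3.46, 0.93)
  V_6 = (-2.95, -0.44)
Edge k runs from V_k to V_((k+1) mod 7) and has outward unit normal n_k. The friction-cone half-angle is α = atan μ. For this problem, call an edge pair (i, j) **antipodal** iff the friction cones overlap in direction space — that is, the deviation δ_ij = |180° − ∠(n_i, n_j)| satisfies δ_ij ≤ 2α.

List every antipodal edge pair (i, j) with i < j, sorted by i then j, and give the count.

α = atan 0.5 = 26.57°;  2α = 53.13°
n_0 = (-0.1852, -0.9827)
n_1 = (+0.9722, -0.2341)
n_2 = (+0.2653, +0.9642)
n_3 = (-0.0784, +0.9969)
n_4 = (-0.5950, +0.8037)
n_5 = (-0.9372, -0.3489)
n_6 = (-0.5097, -0.8604)
  (0,1): δ = 92.87°  ·
  (0,2): δ = 4.71°  ✓
  (0,3): δ = 15.17°  ✓
  (0,4): δ = 47.19°  ✓
  (0,5): δ = 121.09°  ·
  (0,6): δ = 160.03°  ·
  (1,2): δ = 91.85°  ·
  (1,3): δ = 71.96°  ·
  (1,4): δ = 39.95°  ✓
  (1,5): δ = 33.96°  ✓
  (1,6): δ = 72.90°  ·
  (2,3): δ = 160.12°  ·
  (2,4): δ = 128.10°  ·
  (2,5): δ = 54.20°  ·
  (2,6): δ = 15.25°  ✓
  (3,4): δ = 147.98°  ·
  (3,5): δ = 74.08°  ·
  (3,6): δ = 35.14°  ✓
  (4,5): δ = 106.10°  ·
  (4,6): δ = 67.16°  ·
  (5,6): δ = 141.06°  ·
antipodal pairs: 7

count = 7; pairs: (0,2), (0,3), (0,4), (1,4), (1,5), (2,6), (3,6)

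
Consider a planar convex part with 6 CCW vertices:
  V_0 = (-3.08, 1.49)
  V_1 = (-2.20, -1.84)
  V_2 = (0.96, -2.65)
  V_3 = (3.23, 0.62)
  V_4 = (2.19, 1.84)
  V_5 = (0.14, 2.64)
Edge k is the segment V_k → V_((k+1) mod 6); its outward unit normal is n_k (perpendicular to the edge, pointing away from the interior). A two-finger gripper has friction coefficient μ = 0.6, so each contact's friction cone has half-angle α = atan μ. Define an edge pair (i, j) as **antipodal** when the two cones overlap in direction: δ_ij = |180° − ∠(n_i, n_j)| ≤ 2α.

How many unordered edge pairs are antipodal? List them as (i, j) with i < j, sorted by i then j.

α = atan 0.6 = 30.96°;  2α = 61.93°
n_0 = (-0.9668, -0.2555)
n_1 = (-0.2483, -0.9687)
n_2 = (+0.8215, -0.5703)
n_3 = (+0.7610, +0.6487)
n_4 = (+0.3635, +0.9316)
n_5 = (-0.3363, +0.9417)
  (0,1): δ = 119.18°  ·
  (0,2): δ = 49.57°  ✓
  (0,3): δ = 25.64°  ✓
  (0,4): δ = 53.88°  ✓
  (0,5): δ = 94.85°  ·
  (1,2): δ = 110.39°  ·
  (1,3): δ = 35.18°  ✓
  (1,4): δ = 6.94°  ✓
  (1,5): δ = 34.03°  ✓
  (2,3): δ = 104.79°  ·
  (2,4): δ = 76.55°  ·
  (2,5): δ = 35.58°  ✓
  (3,4): δ = 151.76°  ·
  (3,5): δ = 110.79°  ·
  (4,5): δ = 139.03°  ·
antipodal pairs: 7

count = 7; pairs: (0,2), (0,3), (0,4), (1,3), (1,4), (1,5), (2,5)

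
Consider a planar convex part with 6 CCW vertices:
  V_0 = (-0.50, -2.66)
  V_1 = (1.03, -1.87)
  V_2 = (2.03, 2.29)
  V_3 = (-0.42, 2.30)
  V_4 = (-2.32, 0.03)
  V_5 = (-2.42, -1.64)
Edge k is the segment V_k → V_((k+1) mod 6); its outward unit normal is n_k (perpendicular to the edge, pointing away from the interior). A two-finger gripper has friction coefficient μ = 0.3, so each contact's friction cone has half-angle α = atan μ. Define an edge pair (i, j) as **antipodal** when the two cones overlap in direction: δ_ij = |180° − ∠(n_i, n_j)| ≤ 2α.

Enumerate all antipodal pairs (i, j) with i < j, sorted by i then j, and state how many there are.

count = 5; pairs: (0,2), (0,3), (1,3), (1,4), (2,5)

α = atan 0.3 = 16.70°;  2α = 33.40°
n_0 = (+0.4588, -0.8885)
n_1 = (+0.9723, -0.2337)
n_2 = (+0.0041, +1.0000)
n_3 = (-0.7668, +0.6418)
n_4 = (-0.9982, +0.0598)
n_5 = (-0.4692, -0.8831)
  (0,1): δ = 130.83°  ·
  (0,2): δ = 27.54°  ✓
  (0,3): δ = 22.76°  ✓
  (0,4): δ = 59.26°  ·
  (0,5): δ = 124.71°  ·
  (1,2): δ = 76.72°  ·
  (1,3): δ = 26.41°  ✓
  (1,4): δ = 10.09°  ✓
  (1,5): δ = 75.54°  ·
  (2,3): δ = 129.70°  ·
  (2,4): δ = 93.19°  ·
  (2,5): δ = 27.75°  ✓
  (3,4): δ = 143.50°  ·
  (3,5): δ = 78.05°  ·
  (4,5): δ = 114.55°  ·
antipodal pairs: 5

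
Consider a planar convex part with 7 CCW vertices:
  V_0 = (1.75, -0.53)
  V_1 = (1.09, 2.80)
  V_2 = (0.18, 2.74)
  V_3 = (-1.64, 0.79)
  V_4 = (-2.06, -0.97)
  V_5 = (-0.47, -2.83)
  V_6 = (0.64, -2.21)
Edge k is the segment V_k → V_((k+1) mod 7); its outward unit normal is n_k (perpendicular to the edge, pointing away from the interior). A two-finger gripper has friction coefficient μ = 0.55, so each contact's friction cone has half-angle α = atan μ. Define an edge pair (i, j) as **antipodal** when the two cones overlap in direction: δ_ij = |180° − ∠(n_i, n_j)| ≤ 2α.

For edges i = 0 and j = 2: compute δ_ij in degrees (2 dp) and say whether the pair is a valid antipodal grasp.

δ = 54.24°, valid

α = atan 0.55 = 28.81°;  2α = 57.62°
edge 0: e_0 = (-0.66, +3.33);  n_0 = (+0.9809, +0.1944)
edge 2: e_2 = (-1.82, -1.95);  n_2 = (-0.7311, +0.6823)
∠(n_0, n_2) = 125.76°
δ = |180° − 125.76°| = 54.24°
54.24° ≤ 2α = 57.62°  →  valid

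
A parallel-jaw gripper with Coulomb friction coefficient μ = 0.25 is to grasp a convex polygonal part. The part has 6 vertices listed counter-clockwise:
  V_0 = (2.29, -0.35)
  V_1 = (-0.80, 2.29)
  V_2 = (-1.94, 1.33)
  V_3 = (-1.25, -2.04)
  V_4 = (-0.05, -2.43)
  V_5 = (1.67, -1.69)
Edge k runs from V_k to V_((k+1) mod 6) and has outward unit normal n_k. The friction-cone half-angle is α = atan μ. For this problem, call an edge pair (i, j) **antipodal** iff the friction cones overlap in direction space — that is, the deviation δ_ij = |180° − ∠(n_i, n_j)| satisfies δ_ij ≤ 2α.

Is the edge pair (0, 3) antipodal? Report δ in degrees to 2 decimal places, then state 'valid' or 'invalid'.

α = atan 0.25 = 14.04°;  2α = 28.07°
edge 0: e_0 = (-3.09, +2.64);  n_0 = (+0.6496, +0.7603)
edge 3: e_3 = (+1.20, -0.39);  n_3 = (-0.3091, -0.9510)
∠(n_0, n_3) = 157.49°
δ = |180° − 157.49°| = 22.51°
22.51° ≤ 2α = 28.07°  →  valid

δ = 22.51°, valid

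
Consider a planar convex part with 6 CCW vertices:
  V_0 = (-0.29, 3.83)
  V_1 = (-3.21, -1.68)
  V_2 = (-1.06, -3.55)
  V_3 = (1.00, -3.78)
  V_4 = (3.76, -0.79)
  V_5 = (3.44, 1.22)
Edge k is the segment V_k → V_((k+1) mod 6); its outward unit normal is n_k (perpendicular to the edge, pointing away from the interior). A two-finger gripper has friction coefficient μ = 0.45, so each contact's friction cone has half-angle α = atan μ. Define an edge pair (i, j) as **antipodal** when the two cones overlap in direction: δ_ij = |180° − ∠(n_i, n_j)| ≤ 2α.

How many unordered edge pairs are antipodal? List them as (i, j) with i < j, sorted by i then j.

count = 5; pairs: (0,3), (0,4), (1,4), (1,5), (2,5)

α = atan 0.45 = 24.23°;  2α = 48.46°
n_0 = (-0.8836, +0.4683)
n_1 = (-0.6563, -0.7545)
n_2 = (-0.1110, -0.9938)
n_3 = (+0.7348, -0.6783)
n_4 = (+0.9876, +0.1572)
n_5 = (+0.5733, +0.8193)
  (0,1): δ = 103.09°  ·
  (0,2): δ = 68.45°  ·
  (0,3): δ = 14.79°  ✓
  (0,4): δ = 36.97°  ✓
  (0,5): δ = 82.94°  ·
  (1,2): δ = 145.36°  ·
  (1,3): δ = 91.69°  ·
  (1,4): δ = 39.94°  ✓
  (1,5): δ = 6.03°  ✓
  (2,3): δ = 126.34°  ·
  (2,4): δ = 74.58°  ·
  (2,5): δ = 28.61°  ✓
  (3,4): δ = 128.24°  ·
  (3,5): δ = 82.27°  ·
  (4,5): δ = 134.03°  ·
antipodal pairs: 5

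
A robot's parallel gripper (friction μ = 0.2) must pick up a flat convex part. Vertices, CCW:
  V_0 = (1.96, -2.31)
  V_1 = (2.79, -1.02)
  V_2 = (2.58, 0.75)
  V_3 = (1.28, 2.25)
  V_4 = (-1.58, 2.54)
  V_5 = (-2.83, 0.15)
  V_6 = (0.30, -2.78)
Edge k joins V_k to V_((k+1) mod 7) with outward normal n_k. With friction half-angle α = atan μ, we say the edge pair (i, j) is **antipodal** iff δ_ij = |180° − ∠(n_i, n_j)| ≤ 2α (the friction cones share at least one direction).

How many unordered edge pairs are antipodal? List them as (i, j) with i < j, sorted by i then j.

count = 3; pairs: (0,4), (2,5), (3,6)

α = atan 0.2 = 11.31°;  2α = 22.62°
n_0 = (+0.8410, -0.5411)
n_1 = (+0.9930, +0.1178)
n_2 = (+0.7557, +0.6549)
n_3 = (+0.1009, +0.9949)
n_4 = (-0.8861, +0.4635)
n_5 = (-0.6834, -0.7300)
n_6 = (+0.2724, -0.9622)
  (0,1): δ = 140.48°  ·
  (0,2): δ = 106.33°  ·
  (0,3): δ = 63.03°  ·
  (0,4): δ = 5.15°  ✓
  (0,5): δ = 79.65°  ·
  (0,6): δ = 138.57°  ·
  (1,2): δ = 145.85°  ·
  (1,3): δ = 102.56°  ·
  (1,4): δ = 34.38°  ·
  (1,5): δ = 40.12°  ·
  (1,6): δ = 99.04°  ·
  (2,3): δ = 136.70°  ·
  (2,4): δ = 68.52°  ·
  (2,5): δ = 5.98°  ✓
  (2,6): δ = 64.89°  ·
  (3,4): δ = 111.82°  ·
  (3,5): δ = 37.32°  ·
  (3,6): δ = 21.60°  ✓
  (4,5): δ = 105.50°  ·
  (4,6): δ = 46.58°  ·
  (5,6): δ = 121.08°  ·
antipodal pairs: 3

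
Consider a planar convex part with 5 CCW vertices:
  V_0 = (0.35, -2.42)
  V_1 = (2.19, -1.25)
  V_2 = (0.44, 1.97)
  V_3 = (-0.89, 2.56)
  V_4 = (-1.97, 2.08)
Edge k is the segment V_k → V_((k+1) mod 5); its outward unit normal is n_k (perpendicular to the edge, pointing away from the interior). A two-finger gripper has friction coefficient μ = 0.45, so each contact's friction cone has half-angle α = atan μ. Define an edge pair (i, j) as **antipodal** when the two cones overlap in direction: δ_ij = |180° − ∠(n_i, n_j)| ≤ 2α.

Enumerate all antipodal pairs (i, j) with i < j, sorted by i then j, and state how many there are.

count = 3; pairs: (0,3), (1,4), (2,4)

α = atan 0.45 = 24.23°;  2α = 48.46°
n_0 = (+0.5366, -0.8439)
n_1 = (+0.8786, +0.4775)
n_2 = (+0.4055, +0.9141)
n_3 = (-0.4061, +0.9138)
n_4 = (-0.8888, -0.4582)
  (0,1): δ = 93.93°  ·
  (0,2): δ = 56.37°  ·
  (0,3): δ = 8.49°  ✓
  (0,4): δ = 84.82°  ·
  (1,2): δ = 142.45°  ·
  (1,3): δ = 94.56°  ·
  (1,4): δ = 1.25°  ✓
  (2,3): δ = 132.12°  ·
  (2,4): δ = 38.80°  ✓
  (3,4): δ = 86.69°  ·
antipodal pairs: 3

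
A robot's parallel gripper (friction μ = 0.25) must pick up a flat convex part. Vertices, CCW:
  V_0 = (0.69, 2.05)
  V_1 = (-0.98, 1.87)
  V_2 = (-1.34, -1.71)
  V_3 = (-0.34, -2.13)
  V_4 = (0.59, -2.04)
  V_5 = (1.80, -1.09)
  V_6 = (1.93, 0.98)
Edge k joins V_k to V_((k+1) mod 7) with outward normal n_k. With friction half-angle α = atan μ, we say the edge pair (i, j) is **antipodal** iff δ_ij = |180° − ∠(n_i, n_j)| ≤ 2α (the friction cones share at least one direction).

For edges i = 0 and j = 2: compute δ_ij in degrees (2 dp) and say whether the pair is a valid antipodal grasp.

δ = 28.93°, invalid

α = atan 0.25 = 14.04°;  2α = 28.07°
edge 0: e_0 = (-1.67, -0.18);  n_0 = (-0.1072, +0.9942)
edge 2: e_2 = (+1.00, -0.42);  n_2 = (-0.3872, -0.9220)
∠(n_0, n_2) = 151.07°
δ = |180° − 151.07°| = 28.93°
28.93° > 2α = 28.07°  →  invalid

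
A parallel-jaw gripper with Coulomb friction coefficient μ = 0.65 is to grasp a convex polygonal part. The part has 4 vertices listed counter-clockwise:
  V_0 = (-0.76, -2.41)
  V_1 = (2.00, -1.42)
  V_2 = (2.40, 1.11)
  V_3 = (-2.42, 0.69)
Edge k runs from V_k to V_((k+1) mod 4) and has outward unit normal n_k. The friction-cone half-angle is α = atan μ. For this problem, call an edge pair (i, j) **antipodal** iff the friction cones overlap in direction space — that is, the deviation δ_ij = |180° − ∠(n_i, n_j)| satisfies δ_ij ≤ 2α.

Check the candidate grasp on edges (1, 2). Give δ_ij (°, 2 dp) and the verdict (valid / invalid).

α = atan 0.65 = 33.02°;  2α = 66.05°
edge 1: e_1 = (+0.40, +2.53);  n_1 = (+0.9877, -0.1562)
edge 2: e_2 = (-4.82, -0.42);  n_2 = (-0.0868, +0.9962)
∠(n_1, n_2) = 103.96°
δ = |180° − 103.96°| = 76.04°
76.04° > 2α = 66.05°  →  invalid

δ = 76.04°, invalid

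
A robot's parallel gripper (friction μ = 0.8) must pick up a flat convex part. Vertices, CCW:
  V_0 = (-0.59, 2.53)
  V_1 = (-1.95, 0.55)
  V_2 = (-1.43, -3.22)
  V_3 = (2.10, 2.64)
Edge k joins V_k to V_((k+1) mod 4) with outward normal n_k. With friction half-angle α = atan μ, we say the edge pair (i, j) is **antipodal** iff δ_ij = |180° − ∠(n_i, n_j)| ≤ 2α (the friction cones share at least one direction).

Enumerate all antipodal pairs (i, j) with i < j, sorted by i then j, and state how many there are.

count = 3; pairs: (0,2), (1,2), (2,3)

α = atan 0.8 = 38.66°;  2α = 77.32°
n_0 = (-0.8243, +0.5662)
n_1 = (-0.9906, -0.1366)
n_2 = (+0.8566, -0.5160)
n_3 = (-0.0409, +0.9992)
  (0,1): δ = 137.66°  ·
  (0,2): δ = 3.42°  ✓
  (0,3): δ = 126.83°  ·
  (1,2): δ = 38.92°  ✓
  (1,3): δ = 84.49°  ·
  (2,3): δ = 56.59°  ✓
antipodal pairs: 3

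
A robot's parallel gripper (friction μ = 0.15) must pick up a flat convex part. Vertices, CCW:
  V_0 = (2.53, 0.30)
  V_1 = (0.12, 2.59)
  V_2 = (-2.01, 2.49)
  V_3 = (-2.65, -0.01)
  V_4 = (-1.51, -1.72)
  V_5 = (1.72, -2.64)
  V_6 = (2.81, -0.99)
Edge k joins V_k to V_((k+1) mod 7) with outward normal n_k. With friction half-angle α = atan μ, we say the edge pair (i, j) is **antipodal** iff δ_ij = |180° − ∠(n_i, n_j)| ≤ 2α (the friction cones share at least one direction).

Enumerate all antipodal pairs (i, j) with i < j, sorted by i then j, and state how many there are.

count = 1; pairs: (0,3)

α = atan 0.15 = 8.53°;  2α = 17.06°
n_0 = (+0.6888, +0.7249)
n_1 = (-0.0469, +0.9989)
n_2 = (-0.9688, +0.2480)
n_3 = (-0.8321, -0.5547)
n_4 = (-0.2739, -0.9617)
n_5 = (+0.8344, -0.5512)
n_6 = (+0.9772, +0.2121)
  (0,1): δ = 133.77°  ·
  (0,2): δ = 60.82°  ·
  (0,3): δ = 12.77°  ✓
  (0,4): δ = 27.64°  ·
  (0,5): δ = 100.09°  ·
  (0,6): δ = 145.78°  ·
  (1,2): δ = 107.05°  ·
  (1,3): δ = 59.00°  ·
  (1,4): δ = 18.59°  ·
  (1,5): δ = 53.86°  ·
  (1,6): δ = 99.56°  ·
  (2,3): δ = 131.95°  ·
  (2,4): δ = 91.54°  ·
  (2,5): δ = 19.09°  ·
  (2,6): δ = 26.61°  ·
  (3,4): δ = 139.59°  ·
  (3,5): δ = 67.14°  ·
  (3,6): δ = 21.44°  ·
  (4,5): δ = 107.55°  ·
  (4,6): δ = 61.86°  ·
  (5,6): δ = 134.30°  ·
antipodal pairs: 1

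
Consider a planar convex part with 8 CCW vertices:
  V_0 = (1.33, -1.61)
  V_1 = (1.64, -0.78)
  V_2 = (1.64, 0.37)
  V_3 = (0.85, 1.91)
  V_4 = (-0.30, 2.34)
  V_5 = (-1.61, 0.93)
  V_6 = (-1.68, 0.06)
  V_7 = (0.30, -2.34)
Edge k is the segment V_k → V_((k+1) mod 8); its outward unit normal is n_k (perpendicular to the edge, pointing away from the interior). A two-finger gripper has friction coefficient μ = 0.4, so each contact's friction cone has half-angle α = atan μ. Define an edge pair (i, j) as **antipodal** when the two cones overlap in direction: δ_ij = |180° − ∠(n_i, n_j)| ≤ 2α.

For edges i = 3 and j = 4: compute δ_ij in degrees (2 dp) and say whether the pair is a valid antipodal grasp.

α = atan 0.4 = 21.80°;  2α = 43.60°
edge 3: e_3 = (-1.15, +0.43);  n_3 = (+0.3502, +0.9367)
edge 4: e_4 = (-1.31, -1.41);  n_4 = (-0.7326, +0.6807)
∠(n_3, n_4) = 67.61°
δ = |180° − 67.61°| = 112.39°
112.39° > 2α = 43.60°  →  invalid

δ = 112.39°, invalid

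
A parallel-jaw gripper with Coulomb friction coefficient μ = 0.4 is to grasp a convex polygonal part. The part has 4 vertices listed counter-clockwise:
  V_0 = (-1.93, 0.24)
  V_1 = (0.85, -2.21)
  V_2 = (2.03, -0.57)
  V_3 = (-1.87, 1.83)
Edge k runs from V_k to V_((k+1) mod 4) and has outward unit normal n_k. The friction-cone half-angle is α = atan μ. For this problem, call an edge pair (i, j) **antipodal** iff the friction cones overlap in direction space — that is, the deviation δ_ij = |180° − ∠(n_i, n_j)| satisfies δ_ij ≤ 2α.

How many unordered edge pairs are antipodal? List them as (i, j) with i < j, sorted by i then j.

α = atan 0.4 = 21.80°;  2α = 43.60°
n_0 = (-0.6612, -0.7502)
n_1 = (+0.8117, -0.5840)
n_2 = (+0.5241, +0.8517)
n_3 = (-0.9993, +0.0377)
  (0,1): δ = 84.35°  ·
  (0,2): δ = 9.78°  ✓
  (0,3): δ = 129.23°  ·
  (1,2): δ = 85.87°  ·
  (1,3): δ = 33.57°  ✓
  (2,3): δ = 60.55°  ·
antipodal pairs: 2

count = 2; pairs: (0,2), (1,3)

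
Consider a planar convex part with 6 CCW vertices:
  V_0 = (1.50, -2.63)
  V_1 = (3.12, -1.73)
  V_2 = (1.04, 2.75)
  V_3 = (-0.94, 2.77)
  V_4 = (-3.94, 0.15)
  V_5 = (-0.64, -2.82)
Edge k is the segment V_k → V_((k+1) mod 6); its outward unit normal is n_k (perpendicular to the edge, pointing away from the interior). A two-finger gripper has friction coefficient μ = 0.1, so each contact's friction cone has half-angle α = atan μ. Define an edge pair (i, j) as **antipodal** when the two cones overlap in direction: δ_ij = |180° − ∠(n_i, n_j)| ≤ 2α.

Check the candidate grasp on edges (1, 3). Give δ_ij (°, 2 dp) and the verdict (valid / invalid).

δ = 73.77°, invalid

α = atan 0.1 = 5.71°;  2α = 11.42°
edge 1: e_1 = (-2.08, +4.48);  n_1 = (+0.9070, +0.4211)
edge 3: e_3 = (-3.00, -2.62);  n_3 = (-0.6578, +0.7532)
∠(n_1, n_3) = 106.23°
δ = |180° − 106.23°| = 73.77°
73.77° > 2α = 11.42°  →  invalid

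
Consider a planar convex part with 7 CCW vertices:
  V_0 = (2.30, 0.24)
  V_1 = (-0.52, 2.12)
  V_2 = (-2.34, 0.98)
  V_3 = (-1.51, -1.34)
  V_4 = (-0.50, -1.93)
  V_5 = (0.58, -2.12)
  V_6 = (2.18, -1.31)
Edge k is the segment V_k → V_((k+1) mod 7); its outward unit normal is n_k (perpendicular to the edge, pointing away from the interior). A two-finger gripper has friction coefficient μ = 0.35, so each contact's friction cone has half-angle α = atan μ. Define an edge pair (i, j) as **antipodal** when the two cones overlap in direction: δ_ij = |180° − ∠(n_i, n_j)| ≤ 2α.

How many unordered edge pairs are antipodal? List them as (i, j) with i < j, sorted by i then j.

α = atan 0.35 = 19.29°;  2α = 38.58°
n_0 = (+0.5547, +0.8321)
n_1 = (-0.5308, +0.8475)
n_2 = (-0.9416, -0.3369)
n_3 = (-0.5044, -0.8635)
n_4 = (-0.1733, -0.9849)
n_5 = (+0.4517, -0.8922)
n_6 = (+0.9970, -0.0772)
  (0,1): δ = 114.25°  ·
  (0,2): δ = 36.62°  ✓
  (0,3): δ = 3.40°  ✓
  (0,4): δ = 23.71°  ✓
  (0,5): δ = 60.54°  ·
  (0,6): δ = 119.26°  ·
  (1,2): δ = 102.38°  ·
  (1,3): δ = 62.35°  ·
  (1,4): δ = 42.04°  ·
  (1,5): δ = 5.21°  ✓
  (1,6): δ = 53.51°  ·
  (2,3): δ = 139.98°  ·
  (2,4): δ = 119.66°  ·
  (2,5): δ = 82.83°  ·
  (2,6): δ = 24.11°  ✓
  (3,4): δ = 159.69°  ·
  (3,5): δ = 122.86°  ·
  (3,6): δ = 64.14°  ·
  (4,5): δ = 143.17°  ·
  (4,6): δ = 84.45°  ·
  (5,6): δ = 121.28°  ·
antipodal pairs: 5

count = 5; pairs: (0,2), (0,3), (0,4), (1,5), (2,6)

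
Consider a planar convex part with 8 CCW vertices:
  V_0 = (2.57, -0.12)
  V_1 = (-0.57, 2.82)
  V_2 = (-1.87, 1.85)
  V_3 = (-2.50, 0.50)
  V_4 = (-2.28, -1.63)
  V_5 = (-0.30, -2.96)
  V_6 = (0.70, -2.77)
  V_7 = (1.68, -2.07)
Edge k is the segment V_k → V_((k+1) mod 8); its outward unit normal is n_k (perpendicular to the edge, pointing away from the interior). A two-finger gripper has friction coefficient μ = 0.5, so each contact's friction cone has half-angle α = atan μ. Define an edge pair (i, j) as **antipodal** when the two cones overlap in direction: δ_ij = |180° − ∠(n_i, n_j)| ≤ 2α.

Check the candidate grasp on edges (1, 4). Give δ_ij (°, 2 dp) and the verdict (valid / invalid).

δ = 70.62°, invalid

α = atan 0.5 = 26.57°;  2α = 53.13°
edge 1: e_1 = (-1.30, -0.97);  n_1 = (-0.5980, +0.8015)
edge 4: e_4 = (+1.98, -1.33);  n_4 = (-0.5576, -0.8301)
∠(n_1, n_4) = 109.38°
δ = |180° − 109.38°| = 70.62°
70.62° > 2α = 53.13°  →  invalid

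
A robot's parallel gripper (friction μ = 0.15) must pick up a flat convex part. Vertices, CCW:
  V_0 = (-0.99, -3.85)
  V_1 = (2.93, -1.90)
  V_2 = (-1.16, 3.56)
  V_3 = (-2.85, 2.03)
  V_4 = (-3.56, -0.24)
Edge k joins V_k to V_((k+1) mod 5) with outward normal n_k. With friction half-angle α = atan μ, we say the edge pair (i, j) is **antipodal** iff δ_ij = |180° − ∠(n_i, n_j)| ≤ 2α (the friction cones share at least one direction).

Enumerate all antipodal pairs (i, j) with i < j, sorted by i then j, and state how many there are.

count = 2; pairs: (0,2), (1,4)

α = atan 0.15 = 8.53°;  2α = 17.06°
n_0 = (+0.4454, -0.8953)
n_1 = (+0.8004, +0.5995)
n_2 = (-0.6711, +0.7413)
n_3 = (-0.9544, +0.2985)
n_4 = (-0.8146, -0.5800)
  (0,1): δ = 79.61°  ·
  (0,2): δ = 15.71°  ✓
  (0,3): δ = 46.18°  ·
  (0,4): δ = 99.00°  ·
  (1,2): δ = 84.68°  ·
  (1,3): δ = 54.20°  ·
  (1,4): δ = 1.39°  ✓
  (2,3): δ = 149.52°  ·
  (2,4): δ = 96.71°  ·
  (3,4): δ = 127.18°  ·
antipodal pairs: 2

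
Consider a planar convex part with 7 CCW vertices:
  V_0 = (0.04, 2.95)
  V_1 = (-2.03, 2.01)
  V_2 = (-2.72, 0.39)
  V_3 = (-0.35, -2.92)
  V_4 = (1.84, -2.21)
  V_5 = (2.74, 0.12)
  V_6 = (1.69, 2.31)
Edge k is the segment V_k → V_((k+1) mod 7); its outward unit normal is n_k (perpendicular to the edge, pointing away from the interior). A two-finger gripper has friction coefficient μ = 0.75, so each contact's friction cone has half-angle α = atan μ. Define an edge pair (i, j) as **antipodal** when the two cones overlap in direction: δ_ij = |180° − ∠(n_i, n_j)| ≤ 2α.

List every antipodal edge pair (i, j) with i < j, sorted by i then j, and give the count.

α = atan 0.75 = 36.87°;  2α = 73.74°
n_0 = (-0.4135, +0.9105)
n_1 = (-0.9200, +0.3919)
n_2 = (-0.8131, -0.5822)
n_3 = (+0.3084, -0.9513)
n_4 = (+0.9328, -0.3603)
n_5 = (+0.9017, +0.4323)
n_6 = (+0.3616, +0.9323)
  (0,1): δ = 137.49°  ·
  (0,2): δ = 78.82°  ·
  (0,3): δ = 6.46°  ✓
  (0,4): δ = 44.46°  ✓
  (0,5): δ = 91.19°  ·
  (0,6): δ = 134.38°  ·
  (1,2): δ = 121.33°  ·
  (1,3): δ = 48.97°  ✓
  (1,4): δ = 1.95°  ✓
  (1,5): δ = 48.69°  ✓
  (1,6): δ = 91.87°  ·
  (2,3): δ = 107.64°  ·
  (2,4): δ = 56.72°  ✓
  (2,5): δ = 9.99°  ✓
  (2,6): δ = 33.20°  ✓
  (3,4): δ = 129.08°  ·
  (3,5): δ = 82.35°  ·
  (3,6): δ = 39.16°  ✓
  (4,5): δ = 133.26°  ·
  (4,6): δ = 90.08°  ·
  (5,6): δ = 136.82°  ·
antipodal pairs: 9

count = 9; pairs: (0,3), (0,4), (1,3), (1,4), (1,5), (2,4), (2,5), (2,6), (3,6)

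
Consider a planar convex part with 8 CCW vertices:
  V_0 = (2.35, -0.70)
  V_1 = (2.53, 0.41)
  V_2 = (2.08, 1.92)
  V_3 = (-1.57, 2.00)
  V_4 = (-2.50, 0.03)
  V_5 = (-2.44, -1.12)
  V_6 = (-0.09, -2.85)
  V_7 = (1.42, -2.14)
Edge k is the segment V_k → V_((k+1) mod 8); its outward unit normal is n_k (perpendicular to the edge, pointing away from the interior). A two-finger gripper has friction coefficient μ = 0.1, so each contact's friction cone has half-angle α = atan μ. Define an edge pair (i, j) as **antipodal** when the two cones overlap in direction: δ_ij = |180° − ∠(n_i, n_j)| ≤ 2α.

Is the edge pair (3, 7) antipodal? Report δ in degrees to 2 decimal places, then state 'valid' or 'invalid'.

α = atan 0.1 = 5.71°;  2α = 11.42°
edge 3: e_3 = (-0.93, -1.97);  n_3 = (-0.9043, +0.4269)
edge 7: e_7 = (+0.93, +1.44);  n_7 = (+0.8400, -0.5425)
∠(n_3, n_7) = 172.42°
δ = |180° − 172.42°| = 7.58°
7.58° ≤ 2α = 11.42°  →  valid

δ = 7.58°, valid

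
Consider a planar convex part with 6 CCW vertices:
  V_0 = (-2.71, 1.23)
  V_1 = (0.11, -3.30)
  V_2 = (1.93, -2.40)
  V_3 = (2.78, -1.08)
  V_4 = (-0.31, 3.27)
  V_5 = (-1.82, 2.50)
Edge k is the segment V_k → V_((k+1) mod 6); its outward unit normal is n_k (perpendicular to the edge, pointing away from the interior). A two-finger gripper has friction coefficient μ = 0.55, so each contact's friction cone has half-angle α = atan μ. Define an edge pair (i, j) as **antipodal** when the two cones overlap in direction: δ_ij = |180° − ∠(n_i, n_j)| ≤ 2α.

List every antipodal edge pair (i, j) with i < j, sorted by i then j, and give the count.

count = 5; pairs: (0,3), (1,4), (1,5), (2,4), (2,5)

α = atan 0.55 = 28.81°;  2α = 57.62°
n_0 = (-0.8489, -0.5285)
n_1 = (+0.4433, -0.8964)
n_2 = (+0.8408, -0.5414)
n_3 = (+0.8153, +0.5791)
n_4 = (-0.4543, +0.8909)
n_5 = (-0.8189, +0.5739)
  (0,1): δ = 95.59°  ·
  (0,2): δ = 64.68°  ·
  (0,3): δ = 3.48°  ✓
  (0,4): δ = 85.12°  ·
  (0,5): δ = 113.07°  ·
  (1,2): δ = 149.09°  ·
  (1,3): δ = 80.92°  ·
  (1,4): δ = 0.71°  ✓
  (1,5): δ = 28.67°  ✓
  (2,3): δ = 111.83°  ·
  (2,4): δ = 30.20°  ✓
  (2,5): δ = 2.24°  ✓
  (3,4): δ = 98.37°  ·
  (3,5): δ = 70.41°  ·
  (4,5): δ = 152.04°  ·
antipodal pairs: 5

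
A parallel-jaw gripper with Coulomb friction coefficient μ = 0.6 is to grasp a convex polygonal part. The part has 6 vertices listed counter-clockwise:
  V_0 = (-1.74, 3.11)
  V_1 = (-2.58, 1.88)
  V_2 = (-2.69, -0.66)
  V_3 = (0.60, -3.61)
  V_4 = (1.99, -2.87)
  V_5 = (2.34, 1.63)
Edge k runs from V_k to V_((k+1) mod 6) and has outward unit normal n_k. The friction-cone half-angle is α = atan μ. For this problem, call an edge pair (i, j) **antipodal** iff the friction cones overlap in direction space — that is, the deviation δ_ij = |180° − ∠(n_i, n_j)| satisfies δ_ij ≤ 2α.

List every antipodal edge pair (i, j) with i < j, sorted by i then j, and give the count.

count = 7; pairs: (0,3), (0,4), (1,3), (1,4), (2,4), (2,5), (3,5)

α = atan 0.6 = 30.96°;  2α = 61.93°
n_0 = (-0.8258, +0.5640)
n_1 = (-0.9991, +0.0433)
n_2 = (-0.6676, -0.7445)
n_3 = (+0.4699, -0.8827)
n_4 = (+0.9970, -0.0775)
n_5 = (+0.3410, +0.9401)
  (0,1): δ = 148.15°  ·
  (0,2): δ = 97.55°  ·
  (0,3): δ = 27.64°  ✓
  (0,4): δ = 29.88°  ✓
  (0,5): δ = 104.39°  ·
  (1,2): δ = 129.40°  ·
  (1,3): δ = 59.49°  ✓
  (1,4): δ = 1.97°  ✓
  (1,5): δ = 72.54°  ·
  (2,3): δ = 110.09°  ·
  (2,4): δ = 52.57°  ✓
  (2,5): δ = 21.94°  ✓
  (3,4): δ = 122.48°  ·
  (3,5): δ = 47.97°  ✓
  (4,5): δ = 105.49°  ·
antipodal pairs: 7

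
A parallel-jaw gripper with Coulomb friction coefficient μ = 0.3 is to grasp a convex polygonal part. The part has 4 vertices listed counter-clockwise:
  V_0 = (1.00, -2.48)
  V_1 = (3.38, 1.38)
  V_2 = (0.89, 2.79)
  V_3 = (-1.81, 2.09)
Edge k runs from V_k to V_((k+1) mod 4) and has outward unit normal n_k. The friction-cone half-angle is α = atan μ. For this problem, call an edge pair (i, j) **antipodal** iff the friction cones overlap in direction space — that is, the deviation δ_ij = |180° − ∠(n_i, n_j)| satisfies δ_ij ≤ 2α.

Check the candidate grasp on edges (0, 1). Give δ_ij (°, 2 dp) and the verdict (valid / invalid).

δ = 87.86°, invalid

α = atan 0.3 = 16.70°;  2α = 33.40°
edge 0: e_0 = (+2.38, +3.86);  n_0 = (+0.8512, -0.5248)
edge 1: e_1 = (-2.49, +1.41);  n_1 = (+0.4927, +0.8702)
∠(n_0, n_1) = 92.14°
δ = |180° − 92.14°| = 87.86°
87.86° > 2α = 33.40°  →  invalid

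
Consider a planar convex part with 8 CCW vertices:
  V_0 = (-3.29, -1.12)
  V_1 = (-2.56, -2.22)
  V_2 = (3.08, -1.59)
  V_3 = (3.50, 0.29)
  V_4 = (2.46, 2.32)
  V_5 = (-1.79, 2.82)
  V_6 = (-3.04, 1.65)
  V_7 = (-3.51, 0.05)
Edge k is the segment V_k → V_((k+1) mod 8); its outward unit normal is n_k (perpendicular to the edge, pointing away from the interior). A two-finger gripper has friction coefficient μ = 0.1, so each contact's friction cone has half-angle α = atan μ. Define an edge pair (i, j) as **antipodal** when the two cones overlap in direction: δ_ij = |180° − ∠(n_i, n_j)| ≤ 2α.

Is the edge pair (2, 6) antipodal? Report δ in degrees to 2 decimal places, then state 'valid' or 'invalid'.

δ = 3.78°, valid

α = atan 0.1 = 5.71°;  2α = 11.42°
edge 2: e_2 = (+0.42, +1.88);  n_2 = (+0.9759, -0.2180)
edge 6: e_6 = (-0.47, -1.60);  n_6 = (-0.9595, +0.2818)
∠(n_2, n_6) = 176.22°
δ = |180° − 176.22°| = 3.78°
3.78° ≤ 2α = 11.42°  →  valid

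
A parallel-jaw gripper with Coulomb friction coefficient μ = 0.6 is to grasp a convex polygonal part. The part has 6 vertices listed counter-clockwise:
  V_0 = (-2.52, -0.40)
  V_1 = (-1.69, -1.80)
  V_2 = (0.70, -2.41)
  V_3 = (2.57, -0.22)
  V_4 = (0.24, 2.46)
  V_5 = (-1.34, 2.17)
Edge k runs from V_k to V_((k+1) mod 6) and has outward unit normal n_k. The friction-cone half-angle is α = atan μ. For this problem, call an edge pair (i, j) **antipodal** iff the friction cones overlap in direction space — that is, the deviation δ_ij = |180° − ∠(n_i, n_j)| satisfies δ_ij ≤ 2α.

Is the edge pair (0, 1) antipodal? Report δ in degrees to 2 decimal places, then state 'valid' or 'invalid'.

α = atan 0.6 = 30.96°;  2α = 61.93°
edge 0: e_0 = (+0.83, -1.40);  n_0 = (-0.8602, -0.5100)
edge 1: e_1 = (+2.39, -0.61);  n_1 = (-0.2473, -0.9689)
∠(n_0, n_1) = 45.02°
δ = |180° − 45.02°| = 134.98°
134.98° > 2α = 61.93°  →  invalid

δ = 134.98°, invalid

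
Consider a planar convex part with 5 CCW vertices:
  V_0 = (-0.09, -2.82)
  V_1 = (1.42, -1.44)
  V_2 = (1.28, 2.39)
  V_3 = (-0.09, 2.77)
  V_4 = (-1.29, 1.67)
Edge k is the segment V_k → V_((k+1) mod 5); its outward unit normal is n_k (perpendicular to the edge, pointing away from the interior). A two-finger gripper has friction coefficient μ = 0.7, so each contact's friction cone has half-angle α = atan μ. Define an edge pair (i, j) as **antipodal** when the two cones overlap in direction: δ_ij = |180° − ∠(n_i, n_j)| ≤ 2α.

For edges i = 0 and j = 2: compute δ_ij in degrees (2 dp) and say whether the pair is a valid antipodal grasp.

α = atan 0.7 = 34.99°;  2α = 69.98°
edge 0: e_0 = (+1.51, +1.38);  n_0 = (+0.6746, -0.7382)
edge 2: e_2 = (-1.37, +0.38);  n_2 = (+0.2673, +0.9636)
∠(n_0, n_2) = 122.07°
δ = |180° − 122.07°| = 57.93°
57.93° ≤ 2α = 69.98°  →  valid

δ = 57.93°, valid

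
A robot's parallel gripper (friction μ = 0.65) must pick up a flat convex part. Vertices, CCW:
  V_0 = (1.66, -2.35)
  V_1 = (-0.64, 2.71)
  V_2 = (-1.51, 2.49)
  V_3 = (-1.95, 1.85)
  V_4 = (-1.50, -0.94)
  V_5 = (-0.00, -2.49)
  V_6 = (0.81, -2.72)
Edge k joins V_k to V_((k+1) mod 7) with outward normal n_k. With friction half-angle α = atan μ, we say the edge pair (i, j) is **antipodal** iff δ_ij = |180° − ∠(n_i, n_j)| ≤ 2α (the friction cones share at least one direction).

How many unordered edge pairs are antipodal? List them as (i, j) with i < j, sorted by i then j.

α = atan 0.65 = 33.02°;  2α = 66.05°
n_0 = (+0.9104, +0.4138)
n_1 = (-0.2452, +0.9695)
n_2 = (-0.8240, +0.5665)
n_3 = (-0.9872, -0.1592)
n_4 = (-0.7186, -0.6954)
n_5 = (-0.2732, -0.9620)
n_6 = (+0.3991, -0.9169)
  (0,1): δ = 100.25°  ·
  (0,2): δ = 58.95°  ✓
  (0,3): δ = 15.28°  ✓
  (0,4): δ = 19.62°  ✓
  (0,5): δ = 49.70°  ✓
  (0,6): δ = 89.08°  ·
  (1,2): δ = 138.70°  ·
  (1,3): δ = 95.03°  ·
  (1,4): δ = 60.13°  ✓
  (1,5): δ = 30.04°  ✓
  (1,6): δ = 9.33°  ✓
  (2,3): δ = 136.33°  ·
  (2,4): δ = 101.43°  ·
  (2,5): δ = 71.34°  ·
  (2,6): δ = 31.97°  ✓
  (3,4): δ = 145.10°  ·
  (3,5): δ = 115.01°  ·
  (3,6): δ = 75.64°  ·
  (4,5): δ = 149.91°  ·
  (4,6): δ = 110.54°  ·
  (5,6): δ = 140.62°  ·
antipodal pairs: 8

count = 8; pairs: (0,2), (0,3), (0,4), (0,5), (1,4), (1,5), (1,6), (2,6)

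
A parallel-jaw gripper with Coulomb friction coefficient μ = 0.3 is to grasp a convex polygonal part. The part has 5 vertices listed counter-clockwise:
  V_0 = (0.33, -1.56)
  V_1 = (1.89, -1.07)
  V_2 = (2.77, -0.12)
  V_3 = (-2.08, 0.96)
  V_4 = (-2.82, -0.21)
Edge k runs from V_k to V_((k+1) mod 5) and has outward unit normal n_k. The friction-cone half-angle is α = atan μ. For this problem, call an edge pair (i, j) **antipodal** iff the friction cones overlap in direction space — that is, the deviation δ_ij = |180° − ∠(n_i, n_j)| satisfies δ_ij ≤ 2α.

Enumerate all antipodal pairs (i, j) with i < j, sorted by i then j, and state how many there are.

count = 3; pairs: (0,2), (1,3), (2,4)

α = atan 0.3 = 16.70°;  2α = 33.40°
n_0 = (+0.2997, -0.9540)
n_1 = (+0.7336, -0.6796)
n_2 = (+0.2174, +0.9761)
n_3 = (-0.8451, +0.5345)
n_4 = (-0.3939, -0.9191)
  (0,1): δ = 150.25°  ·
  (0,2): δ = 29.99°  ✓
  (0,3): δ = 40.25°  ·
  (0,4): δ = 139.36°  ·
  (1,2): δ = 59.74°  ·
  (1,3): δ = 10.50°  ✓
  (1,4): δ = 109.61°  ·
  (2,3): δ = 109.76°  ·
  (2,4): δ = 10.64°  ✓
  (3,4): δ = 80.89°  ·
antipodal pairs: 3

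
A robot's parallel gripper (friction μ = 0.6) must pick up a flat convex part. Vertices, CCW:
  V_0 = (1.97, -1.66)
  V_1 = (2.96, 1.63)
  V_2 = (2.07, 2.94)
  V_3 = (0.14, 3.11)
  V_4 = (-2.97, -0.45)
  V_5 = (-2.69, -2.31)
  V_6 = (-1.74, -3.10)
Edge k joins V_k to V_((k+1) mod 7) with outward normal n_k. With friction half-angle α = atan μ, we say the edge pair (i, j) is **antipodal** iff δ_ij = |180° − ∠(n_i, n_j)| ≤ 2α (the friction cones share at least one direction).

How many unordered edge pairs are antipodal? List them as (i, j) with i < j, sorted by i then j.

count = 7; pairs: (0,3), (0,4), (1,4), (1,5), (2,5), (2,6), (3,6)

α = atan 0.6 = 30.96°;  2α = 61.93°
n_0 = (+0.9576, -0.2881)
n_1 = (+0.8272, +0.5620)
n_2 = (+0.0877, +0.9961)
n_3 = (-0.7531, +0.6579)
n_4 = (-0.9889, -0.1489)
n_5 = (-0.6394, -0.7689)
n_6 = (+0.3618, -0.9322)
  (0,1): δ = 129.06°  ·
  (0,2): δ = 78.29°  ·
  (0,3): δ = 24.39°  ✓
  (0,4): δ = 25.31°  ✓
  (0,5): δ = 67.00°  ·
  (0,6): δ = 127.96°  ·
  (1,2): δ = 129.23°  ·
  (1,3): δ = 75.33°  ·
  (1,4): δ = 25.63°  ✓
  (1,5): δ = 16.06°  ✓
  (1,6): δ = 77.02°  ·
  (2,3): δ = 126.11°  ·
  (2,4): δ = 76.41°  ·
  (2,5): δ = 34.71°  ✓
  (2,6): δ = 26.25°  ✓
  (3,4): δ = 130.30°  ·
  (3,5): δ = 88.61°  ·
  (3,6): δ = 27.65°  ✓
  (4,5): δ = 138.31°  ·
  (4,6): δ = 77.35°  ·
  (5,6): δ = 119.04°  ·
antipodal pairs: 7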